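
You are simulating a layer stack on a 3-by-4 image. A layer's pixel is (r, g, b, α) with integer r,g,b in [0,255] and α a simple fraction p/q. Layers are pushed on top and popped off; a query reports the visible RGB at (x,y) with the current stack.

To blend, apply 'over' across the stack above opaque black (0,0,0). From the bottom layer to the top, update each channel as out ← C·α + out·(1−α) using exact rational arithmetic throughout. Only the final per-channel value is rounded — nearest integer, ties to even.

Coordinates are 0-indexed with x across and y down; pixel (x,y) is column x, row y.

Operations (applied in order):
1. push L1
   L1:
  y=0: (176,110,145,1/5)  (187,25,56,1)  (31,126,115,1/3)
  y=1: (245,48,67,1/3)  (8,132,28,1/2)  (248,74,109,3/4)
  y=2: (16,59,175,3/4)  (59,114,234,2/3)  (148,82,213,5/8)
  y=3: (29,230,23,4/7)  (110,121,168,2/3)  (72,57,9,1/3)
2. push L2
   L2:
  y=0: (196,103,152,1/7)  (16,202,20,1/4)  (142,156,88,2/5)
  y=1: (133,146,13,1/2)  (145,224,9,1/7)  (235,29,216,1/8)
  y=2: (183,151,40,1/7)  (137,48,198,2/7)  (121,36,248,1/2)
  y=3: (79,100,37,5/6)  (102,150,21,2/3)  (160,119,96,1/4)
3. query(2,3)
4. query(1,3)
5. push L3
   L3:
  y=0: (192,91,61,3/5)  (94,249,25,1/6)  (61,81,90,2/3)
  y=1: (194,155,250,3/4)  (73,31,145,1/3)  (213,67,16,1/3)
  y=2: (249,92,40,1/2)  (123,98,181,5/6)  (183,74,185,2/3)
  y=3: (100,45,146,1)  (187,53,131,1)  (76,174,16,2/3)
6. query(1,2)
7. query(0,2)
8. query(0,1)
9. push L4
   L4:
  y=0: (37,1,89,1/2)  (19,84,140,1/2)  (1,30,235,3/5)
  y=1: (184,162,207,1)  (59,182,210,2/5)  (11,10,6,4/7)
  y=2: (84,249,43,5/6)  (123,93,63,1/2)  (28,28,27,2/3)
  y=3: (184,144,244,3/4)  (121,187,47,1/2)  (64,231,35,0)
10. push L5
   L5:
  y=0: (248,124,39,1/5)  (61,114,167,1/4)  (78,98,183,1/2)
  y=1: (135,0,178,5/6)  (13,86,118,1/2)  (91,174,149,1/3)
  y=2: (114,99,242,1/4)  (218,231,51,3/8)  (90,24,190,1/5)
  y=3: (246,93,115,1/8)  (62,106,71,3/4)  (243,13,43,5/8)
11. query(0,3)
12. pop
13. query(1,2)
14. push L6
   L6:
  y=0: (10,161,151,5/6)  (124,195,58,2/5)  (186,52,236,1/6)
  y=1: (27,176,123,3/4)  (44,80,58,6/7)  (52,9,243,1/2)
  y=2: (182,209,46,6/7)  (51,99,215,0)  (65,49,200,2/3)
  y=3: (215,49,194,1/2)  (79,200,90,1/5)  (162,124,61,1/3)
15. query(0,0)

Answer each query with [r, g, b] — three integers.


at x=2,y=3 over L1,L2:
L1 α=1/3: [24, 19, 3]
L2 α=1/4: [58, 44, 105/4]
= [58, 44, 26]

at x=1,y=3 over L1,L2:
after L1 α=2/3: [220/3, 242/3, 112]
after L2 α=2/3: [832/9, 1142/9, 154/3]
= [92, 127, 51]

at x=1,y=2 over L1,L2,L3:
+L1 (α=2/3) → [118/3, 76, 156]
+L2 (α=2/7) → [1412/21, 68, 168]
+L3 (α=5/6) → [14327/126, 93, 1073/6]
→ [114, 93, 179]

at x=0,y=2 over L1,L2,L3:
after L1 α=3/4: [12, 177/4, 525/4]
after L2 α=1/7: [255/7, 119/2, 1655/14]
after L3 α=1/2: [999/7, 303/4, 2215/28]
rounded: [143, 76, 79]

query (0,1) [L1,L2,L3] — begin 0,0,0
+L1 (α=1/3) → [245/3, 16, 67/3]
+L2 (α=1/2) → [322/3, 81, 53/3]
+L3 (α=3/4) → [517/3, 273/2, 2303/12]
= [172, 136, 192]

query (0,3) [L1,L2,L3,L4,L5] — begin 0,0,0
after L1 α=4/7: [116/7, 920/7, 92/7]
after L2 α=5/6: [2881/42, 2210/21, 1387/42]
after L3 α=1: [100, 45, 146]
after L4 α=3/4: [163, 477/4, 439/2]
after L5 α=1/8: [1387/8, 3711/32, 3303/16]
→ [173, 116, 206]

query (1,2) [L1,L2,L3,L4] — begin 0,0,0
L1 α=2/3: [118/3, 76, 156]
L2 α=2/7: [1412/21, 68, 168]
L3 α=5/6: [14327/126, 93, 1073/6]
L4 α=1/2: [29825/252, 93, 1451/12]
→ [118, 93, 121]

(0,0) stack=L1,L2,L3,L4,L6; from [0,0,0]:
L1 α=1/5: [176/5, 22, 29]
L2 α=1/7: [2036/35, 235/7, 326/7]
L3 α=3/5: [24232/175, 2381/35, 1933/35]
L4 α=1/2: [30707/350, 1208/35, 2524/35]
L6 α=5/6: [16069/700, 29383/210, 28949/210]
rounded: [23, 140, 138]


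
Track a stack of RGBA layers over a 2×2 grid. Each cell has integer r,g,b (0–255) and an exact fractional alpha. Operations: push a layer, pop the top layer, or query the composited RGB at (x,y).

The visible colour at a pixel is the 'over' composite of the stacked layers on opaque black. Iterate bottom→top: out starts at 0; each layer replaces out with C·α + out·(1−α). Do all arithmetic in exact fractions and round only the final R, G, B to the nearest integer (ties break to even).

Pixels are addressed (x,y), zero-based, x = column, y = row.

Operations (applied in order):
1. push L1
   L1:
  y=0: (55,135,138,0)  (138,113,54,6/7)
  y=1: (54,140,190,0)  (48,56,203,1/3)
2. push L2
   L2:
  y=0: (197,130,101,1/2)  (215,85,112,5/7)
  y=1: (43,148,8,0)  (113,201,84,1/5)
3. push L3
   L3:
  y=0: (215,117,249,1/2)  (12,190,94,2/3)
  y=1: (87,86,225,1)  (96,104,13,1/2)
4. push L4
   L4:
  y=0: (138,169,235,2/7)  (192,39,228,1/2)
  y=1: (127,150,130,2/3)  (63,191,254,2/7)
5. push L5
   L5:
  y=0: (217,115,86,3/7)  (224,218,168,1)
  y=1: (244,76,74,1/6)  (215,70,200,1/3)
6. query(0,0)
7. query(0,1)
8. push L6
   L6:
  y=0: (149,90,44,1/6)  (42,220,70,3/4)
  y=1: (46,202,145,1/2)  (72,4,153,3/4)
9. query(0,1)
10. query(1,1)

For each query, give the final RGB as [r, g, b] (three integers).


at x=0,y=0 over L1,L2,L3,L4,L5:
after L1 α=0: [0, 0, 0]
after L2 α=1/2: [197/2, 65, 101/2]
after L3 α=1/2: [627/4, 91, 599/4]
after L4 α=2/7: [4239/28, 793/7, 4875/28]
after L5 α=3/7: [8796/49, 5587/49, 6681/49]
rounded: [180, 114, 136]

query (0,1) [L1,L2,L3,L4,L5] — begin 0,0,0
L1 α=0: [0, 0, 0]
L2 α=0: [0, 0, 0]
L3 α=1: [87, 86, 225]
L4 α=2/3: [341/3, 386/3, 485/3]
L5 α=1/6: [2437/18, 1079/9, 2647/18]
= [135, 120, 147]

query (0,1) [L1,L2,L3,L4,L5,L6] — begin 0,0,0
L1 α=0: [0, 0, 0]
L2 α=0: [0, 0, 0]
L3 α=1: [87, 86, 225]
L4 α=2/3: [341/3, 386/3, 485/3]
L5 α=1/6: [2437/18, 1079/9, 2647/18]
L6 α=1/2: [3265/36, 2897/18, 5257/36]
rounded: [91, 161, 146]

(1,1) stack=L1,L2,L3,L4,L5,L6; from [0,0,0]:
+L1 (α=1/3) → [16, 56/3, 203/3]
+L2 (α=1/5) → [177/5, 827/15, 1064/15]
+L3 (α=1/2) → [657/10, 2387/30, 1259/30]
+L4 (α=2/7) → [909/14, 4679/42, 4307/42]
+L5 (α=1/3) → [2414/21, 6149/63, 8507/63]
+L6 (α=3/4) → [3475/42, 6905/252, 9356/63]
rounded: [83, 27, 149]


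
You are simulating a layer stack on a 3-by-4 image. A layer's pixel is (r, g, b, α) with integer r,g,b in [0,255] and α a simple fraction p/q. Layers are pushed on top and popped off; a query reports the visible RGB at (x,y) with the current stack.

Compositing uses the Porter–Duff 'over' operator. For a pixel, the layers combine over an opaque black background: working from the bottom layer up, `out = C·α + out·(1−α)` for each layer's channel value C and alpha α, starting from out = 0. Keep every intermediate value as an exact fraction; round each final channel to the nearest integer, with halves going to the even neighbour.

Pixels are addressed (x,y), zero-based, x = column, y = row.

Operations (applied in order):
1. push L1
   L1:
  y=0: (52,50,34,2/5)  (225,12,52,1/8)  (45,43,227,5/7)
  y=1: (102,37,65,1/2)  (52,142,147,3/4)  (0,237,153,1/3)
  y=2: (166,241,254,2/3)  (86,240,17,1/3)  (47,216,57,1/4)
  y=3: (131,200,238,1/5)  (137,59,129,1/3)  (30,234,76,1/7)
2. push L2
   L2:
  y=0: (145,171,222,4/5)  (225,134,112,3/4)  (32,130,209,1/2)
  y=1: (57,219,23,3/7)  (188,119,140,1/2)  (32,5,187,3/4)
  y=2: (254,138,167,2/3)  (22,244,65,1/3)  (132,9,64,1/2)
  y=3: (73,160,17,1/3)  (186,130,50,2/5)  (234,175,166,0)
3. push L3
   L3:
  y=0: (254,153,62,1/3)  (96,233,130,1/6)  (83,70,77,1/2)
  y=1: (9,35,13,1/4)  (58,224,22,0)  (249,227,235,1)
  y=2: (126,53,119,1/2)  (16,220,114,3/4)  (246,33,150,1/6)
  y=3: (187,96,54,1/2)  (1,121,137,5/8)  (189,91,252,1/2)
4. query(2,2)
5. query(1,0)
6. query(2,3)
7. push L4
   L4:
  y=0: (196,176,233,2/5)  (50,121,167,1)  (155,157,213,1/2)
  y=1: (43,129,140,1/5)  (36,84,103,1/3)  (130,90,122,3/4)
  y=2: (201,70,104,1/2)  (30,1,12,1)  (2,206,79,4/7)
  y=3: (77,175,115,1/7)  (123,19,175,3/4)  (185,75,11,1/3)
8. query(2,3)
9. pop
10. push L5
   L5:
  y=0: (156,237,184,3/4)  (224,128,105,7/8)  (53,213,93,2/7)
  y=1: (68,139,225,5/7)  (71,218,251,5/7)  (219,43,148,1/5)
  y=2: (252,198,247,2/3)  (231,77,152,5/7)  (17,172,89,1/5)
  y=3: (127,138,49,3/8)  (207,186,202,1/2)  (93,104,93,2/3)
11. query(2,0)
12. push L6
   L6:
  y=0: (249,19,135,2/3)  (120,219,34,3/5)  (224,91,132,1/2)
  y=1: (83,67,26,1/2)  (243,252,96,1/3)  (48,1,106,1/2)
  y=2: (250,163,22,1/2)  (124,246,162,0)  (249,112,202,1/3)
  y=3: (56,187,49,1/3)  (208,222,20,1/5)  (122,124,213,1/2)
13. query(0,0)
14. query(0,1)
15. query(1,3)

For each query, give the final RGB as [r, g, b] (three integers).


at x=2,y=2 over L1,L2,L3:
L1 α=1/4: [47/4, 54, 57/4]
L2 α=1/2: [575/8, 63/2, 313/8]
L3 α=1/6: [4843/48, 127/4, 2765/48]
→ [101, 32, 58]

query (1,0) [L1,L2,L3] — begin 0,0,0
after L1 α=1/8: [225/8, 3/2, 13/2]
after L2 α=3/4: [5625/32, 807/8, 685/8]
after L3 α=1/6: [10399/64, 5899/48, 4465/48]
→ [162, 123, 93]

at x=2,y=3 over L1,L2,L3:
+L1 (α=1/7) → [30/7, 234/7, 76/7]
+L2 (α=0) → [30/7, 234/7, 76/7]
+L3 (α=1/2) → [1353/14, 871/14, 920/7]
→ [97, 62, 131]

query (2,3) [L1,L2,L3,L4] — begin 0,0,0
+L1 (α=1/7) → [30/7, 234/7, 76/7]
+L2 (α=0) → [30/7, 234/7, 76/7]
+L3 (α=1/2) → [1353/14, 871/14, 920/7]
+L4 (α=1/3) → [2648/21, 1396/21, 639/7]
= [126, 66, 91]

query (2,0) [L1,L2,L3,L5] — begin 0,0,0
after L1 α=5/7: [225/7, 215/7, 1135/7]
after L2 α=1/2: [449/14, 1125/14, 1299/7]
after L3 α=1/2: [1611/28, 2105/28, 919/7]
after L5 α=2/7: [11023/196, 22453/196, 5897/49]
→ [56, 115, 120]

query (0,0) [L1,L2,L3,L5,L6] — begin 0,0,0
after L1 α=2/5: [104/5, 20, 68/5]
after L2 α=4/5: [3004/25, 704/5, 4508/25]
after L3 α=1/3: [12358/75, 2173/15, 3522/25]
after L5 α=3/4: [23729/150, 6419/30, 8661/50]
after L6 α=2/3: [98429/450, 7559/90, 7387/50]
rounded: [219, 84, 148]

at x=0,y=1 over L1,L2,L3,L5,L6:
+L1 (α=1/2) → [51, 37/2, 65/2]
+L2 (α=3/7) → [375/7, 731/7, 199/7]
+L3 (α=1/4) → [297/7, 1219/14, 172/7]
+L5 (α=5/7) → [2974/49, 6084/49, 8219/49]
+L6 (α=1/2) → [7041/98, 9367/98, 9493/98]
rounded: [72, 96, 97]

at x=1,y=3 over L1,L2,L3,L5,L6:
+L1 (α=1/3) → [137/3, 59/3, 43]
+L2 (α=2/5) → [509/5, 319/5, 229/5]
+L3 (α=5/8) → [194/5, 1991/20, 514/5]
+L5 (α=1/2) → [1229/10, 5711/40, 762/5]
+L6 (α=1/5) → [3498/25, 7931/50, 3148/25]
→ [140, 159, 126]


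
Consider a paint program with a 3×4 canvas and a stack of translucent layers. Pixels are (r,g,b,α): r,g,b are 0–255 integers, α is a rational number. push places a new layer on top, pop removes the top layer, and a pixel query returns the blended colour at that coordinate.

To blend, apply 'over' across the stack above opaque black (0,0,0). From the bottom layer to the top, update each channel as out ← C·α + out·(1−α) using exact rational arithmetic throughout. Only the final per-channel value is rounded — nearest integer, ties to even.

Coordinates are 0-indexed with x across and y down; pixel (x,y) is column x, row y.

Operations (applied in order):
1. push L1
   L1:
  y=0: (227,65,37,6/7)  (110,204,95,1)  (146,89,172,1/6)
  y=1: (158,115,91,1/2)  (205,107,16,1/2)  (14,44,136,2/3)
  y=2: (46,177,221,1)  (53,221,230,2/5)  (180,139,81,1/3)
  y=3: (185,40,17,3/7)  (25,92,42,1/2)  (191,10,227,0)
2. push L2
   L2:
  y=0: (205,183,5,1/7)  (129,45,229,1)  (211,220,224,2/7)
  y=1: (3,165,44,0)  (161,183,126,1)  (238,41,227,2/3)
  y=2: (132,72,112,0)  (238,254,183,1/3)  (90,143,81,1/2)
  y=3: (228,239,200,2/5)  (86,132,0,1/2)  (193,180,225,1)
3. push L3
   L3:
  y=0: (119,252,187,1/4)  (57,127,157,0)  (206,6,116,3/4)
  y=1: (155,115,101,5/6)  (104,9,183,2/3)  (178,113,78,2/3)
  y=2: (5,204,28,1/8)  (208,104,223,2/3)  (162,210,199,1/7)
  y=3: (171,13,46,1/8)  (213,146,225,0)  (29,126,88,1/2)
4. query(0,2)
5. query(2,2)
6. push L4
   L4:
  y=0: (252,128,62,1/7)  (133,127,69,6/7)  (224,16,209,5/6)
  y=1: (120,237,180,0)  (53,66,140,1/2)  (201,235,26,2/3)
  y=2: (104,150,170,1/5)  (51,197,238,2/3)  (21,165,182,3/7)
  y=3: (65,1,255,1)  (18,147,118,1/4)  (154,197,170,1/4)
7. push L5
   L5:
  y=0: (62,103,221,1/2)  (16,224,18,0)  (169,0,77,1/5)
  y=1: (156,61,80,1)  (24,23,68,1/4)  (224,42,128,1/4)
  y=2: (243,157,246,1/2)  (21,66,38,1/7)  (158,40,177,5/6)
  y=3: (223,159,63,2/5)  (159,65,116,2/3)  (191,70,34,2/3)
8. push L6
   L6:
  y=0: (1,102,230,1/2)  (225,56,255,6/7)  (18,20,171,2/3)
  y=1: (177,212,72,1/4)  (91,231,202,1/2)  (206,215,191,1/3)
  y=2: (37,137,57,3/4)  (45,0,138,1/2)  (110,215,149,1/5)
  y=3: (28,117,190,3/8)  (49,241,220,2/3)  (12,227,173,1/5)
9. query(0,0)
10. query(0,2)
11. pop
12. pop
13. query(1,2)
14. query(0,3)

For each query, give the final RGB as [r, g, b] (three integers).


query (0,2) [L1,L2,L3] — begin 0,0,0
+L1 (α=1) → [46, 177, 221]
+L2 (α=0) → [46, 177, 221]
+L3 (α=1/8) → [327/8, 1443/8, 1575/8]
rounded: [41, 180, 197]

at x=2,y=2 over L1,L2,L3:
+L1 (α=1/3) → [60, 139/3, 27]
+L2 (α=1/2) → [75, 284/3, 54]
+L3 (α=1/7) → [612/7, 778/7, 523/7]
rounded: [87, 111, 75]

at x=0,y=0 over L1,L2,L3,L4,L5,L6:
+L1 (α=6/7) → [1362/7, 390/7, 222/7]
+L2 (α=1/7) → [9607/49, 3621/49, 1367/49]
+L3 (α=1/4) → [8663/49, 23211/196, 3316/49]
+L4 (α=1/7) → [64326/343, 82177/686, 22934/343]
+L5 (α=1/2) → [42796/343, 152835/1372, 98737/686]
+L6 (α=1/2) → [43139/686, 292779/2744, 256517/1372]
rounded: [63, 107, 187]

at x=0,y=2 over L1,L2,L3,L4,L5,L6:
+L1 (α=1) → [46, 177, 221]
+L2 (α=0) → [46, 177, 221]
+L3 (α=1/8) → [327/8, 1443/8, 1575/8]
+L4 (α=1/5) → [107/2, 1743/10, 383/2]
+L5 (α=1/2) → [593/4, 3313/20, 875/4]
+L6 (α=3/4) → [1037/16, 11533/80, 1559/16]
rounded: [65, 144, 97]

query (1,2) [L1,L2,L3,L4] — begin 0,0,0
+L1 (α=2/5) → [106/5, 442/5, 92]
+L2 (α=1/3) → [1402/15, 718/5, 367/3]
+L3 (α=2/3) → [7642/45, 586/5, 1705/9]
+L4 (α=2/3) → [12232/135, 852/5, 5989/27]
→ [91, 170, 222]

(0,3) stack=L1,L2,L3,L4; from [0,0,0]:
after L1 α=3/7: [555/7, 120/7, 51/7]
after L2 α=2/5: [4857/35, 3706/35, 2953/35]
after L3 α=1/8: [714/5, 3771/40, 3183/40]
after L4 α=1: [65, 1, 255]
→ [65, 1, 255]


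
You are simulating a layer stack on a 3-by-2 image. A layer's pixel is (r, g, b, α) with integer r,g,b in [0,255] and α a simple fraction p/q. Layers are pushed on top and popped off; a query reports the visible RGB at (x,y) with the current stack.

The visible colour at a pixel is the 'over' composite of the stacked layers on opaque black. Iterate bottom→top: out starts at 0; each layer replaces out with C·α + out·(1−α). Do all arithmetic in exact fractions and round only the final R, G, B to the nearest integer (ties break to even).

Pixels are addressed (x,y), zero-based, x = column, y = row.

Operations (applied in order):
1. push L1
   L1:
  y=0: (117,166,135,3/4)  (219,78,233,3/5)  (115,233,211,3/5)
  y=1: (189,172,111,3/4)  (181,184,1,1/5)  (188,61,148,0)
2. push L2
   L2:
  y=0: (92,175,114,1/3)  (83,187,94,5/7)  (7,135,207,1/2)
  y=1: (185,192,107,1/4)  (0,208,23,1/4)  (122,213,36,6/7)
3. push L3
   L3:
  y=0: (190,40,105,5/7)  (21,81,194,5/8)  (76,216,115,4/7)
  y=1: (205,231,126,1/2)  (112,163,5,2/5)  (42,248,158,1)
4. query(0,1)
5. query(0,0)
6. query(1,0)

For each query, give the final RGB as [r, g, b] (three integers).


(0,1) stack=L1,L2,L3; from [0,0,0]:
+L1 (α=3/4) → [567/4, 129, 333/4]
+L2 (α=1/4) → [2441/16, 579/4, 1427/16]
+L3 (α=1/2) → [5721/32, 1503/8, 3443/32]
→ [179, 188, 108]

(0,0) stack=L1,L2,L3; from [0,0,0]:
+L1 (α=3/4) → [351/4, 249/2, 405/4]
+L2 (α=1/3) → [535/6, 424/3, 211/2]
+L3 (α=5/7) → [3385/21, 1448/21, 736/7]
= [161, 69, 105]

(1,0) stack=L1,L2,L3; from [0,0,0]:
L1 α=3/5: [657/5, 234/5, 699/5]
L2 α=5/7: [3389/35, 5143/35, 3748/35]
L3 α=5/8: [6921/140, 7401/70, 22597/140]
= [49, 106, 161]


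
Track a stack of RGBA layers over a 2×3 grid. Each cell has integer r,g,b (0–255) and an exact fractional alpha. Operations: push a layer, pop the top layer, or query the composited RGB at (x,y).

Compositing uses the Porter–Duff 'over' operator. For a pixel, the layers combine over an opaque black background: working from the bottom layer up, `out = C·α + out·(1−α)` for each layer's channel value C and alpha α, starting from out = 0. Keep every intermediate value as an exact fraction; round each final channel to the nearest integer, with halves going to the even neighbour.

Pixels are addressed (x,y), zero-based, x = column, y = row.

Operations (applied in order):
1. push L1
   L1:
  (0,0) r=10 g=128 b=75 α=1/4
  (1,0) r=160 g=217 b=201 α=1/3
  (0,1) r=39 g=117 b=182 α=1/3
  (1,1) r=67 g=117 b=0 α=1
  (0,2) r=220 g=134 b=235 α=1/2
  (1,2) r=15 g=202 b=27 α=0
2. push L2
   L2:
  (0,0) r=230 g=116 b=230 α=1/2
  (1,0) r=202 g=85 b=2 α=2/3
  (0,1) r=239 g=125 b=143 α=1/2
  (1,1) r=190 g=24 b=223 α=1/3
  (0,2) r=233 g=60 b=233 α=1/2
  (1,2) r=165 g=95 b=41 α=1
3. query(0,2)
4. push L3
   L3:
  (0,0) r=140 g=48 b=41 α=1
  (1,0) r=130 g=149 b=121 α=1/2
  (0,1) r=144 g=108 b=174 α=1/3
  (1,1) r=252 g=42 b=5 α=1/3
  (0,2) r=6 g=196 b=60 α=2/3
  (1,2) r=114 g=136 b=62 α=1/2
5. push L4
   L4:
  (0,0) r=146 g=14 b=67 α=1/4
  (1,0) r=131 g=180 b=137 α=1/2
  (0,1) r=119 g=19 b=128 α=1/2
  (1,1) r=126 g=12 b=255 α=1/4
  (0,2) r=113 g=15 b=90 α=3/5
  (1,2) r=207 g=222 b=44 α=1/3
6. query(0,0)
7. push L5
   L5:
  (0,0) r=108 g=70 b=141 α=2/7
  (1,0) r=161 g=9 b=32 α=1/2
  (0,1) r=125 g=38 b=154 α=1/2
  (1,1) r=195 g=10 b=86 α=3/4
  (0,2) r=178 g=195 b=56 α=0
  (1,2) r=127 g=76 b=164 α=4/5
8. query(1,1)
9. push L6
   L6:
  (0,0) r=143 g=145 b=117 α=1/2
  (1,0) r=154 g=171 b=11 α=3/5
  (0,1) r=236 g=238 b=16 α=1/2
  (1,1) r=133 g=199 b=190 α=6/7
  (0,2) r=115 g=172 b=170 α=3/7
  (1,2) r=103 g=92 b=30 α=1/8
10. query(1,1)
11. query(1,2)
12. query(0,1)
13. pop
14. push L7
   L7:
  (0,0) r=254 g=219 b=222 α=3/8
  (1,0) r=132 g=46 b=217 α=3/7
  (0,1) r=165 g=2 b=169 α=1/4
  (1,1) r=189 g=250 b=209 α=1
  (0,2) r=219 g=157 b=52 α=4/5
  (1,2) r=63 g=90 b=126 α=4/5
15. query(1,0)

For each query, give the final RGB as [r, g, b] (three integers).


at x=0,y=2 over L1,L2:
after L1 α=1/2: [110, 67, 235/2]
after L2 α=1/2: [343/2, 127/2, 701/4]
rounded: [172, 64, 175]

query (0,0) [L1,L2,L3,L4] — begin 0,0,0
L1 α=1/4: [5/2, 32, 75/4]
L2 α=1/2: [465/4, 74, 995/8]
L3 α=1: [140, 48, 41]
L4 α=1/4: [283/2, 79/2, 95/2]
= [142, 40, 48]

(1,1) stack=L1,L2,L3,L4,L5; from [0,0,0]:
after L1 α=1: [67, 117, 0]
after L2 α=1/3: [108, 86, 223/3]
after L3 α=1/3: [156, 214/3, 461/9]
after L4 α=1/4: [297/2, 113/2, 613/6]
after L5 α=3/4: [1467/8, 173/8, 2161/24]
= [183, 22, 90]

(1,1) stack=L1,L2,L3,L4,L5,L6; from [0,0,0]:
+L1 (α=1) → [67, 117, 0]
+L2 (α=1/3) → [108, 86, 223/3]
+L3 (α=1/3) → [156, 214/3, 461/9]
+L4 (α=1/4) → [297/2, 113/2, 613/6]
+L5 (α=3/4) → [1467/8, 173/8, 2161/24]
+L6 (α=6/7) → [7851/56, 9725/56, 29521/168]
= [140, 174, 176]

at x=1,y=2 over L1,L2,L3,L4,L5,L6:
L1 α=0: [0, 0, 0]
L2 α=1: [165, 95, 41]
L3 α=1/2: [279/2, 231/2, 103/2]
L4 α=1/3: [162, 151, 49]
L5 α=4/5: [134, 91, 141]
L6 α=1/8: [1041/8, 729/8, 1017/8]
→ [130, 91, 127]

(0,1) stack=L1,L2,L3,L4,L5,L6; from [0,0,0]:
after L1 α=1/3: [13, 39, 182/3]
after L2 α=1/2: [126, 82, 611/6]
after L3 α=1/3: [132, 272/3, 1133/9]
after L4 α=1/2: [251/2, 329/6, 2285/18]
after L5 α=1/2: [501/4, 557/12, 5057/36]
after L6 α=1/2: [1445/8, 3413/24, 5633/72]
= [181, 142, 78]

query (1,0) [L1,L2,L3,L4,L5,L7] — begin 0,0,0
L1 α=1/3: [160/3, 217/3, 67]
L2 α=2/3: [1372/9, 727/9, 71/3]
L3 α=1/2: [1271/9, 1034/9, 217/3]
L4 α=1/2: [1225/9, 1327/9, 314/3]
L5 α=1/2: [1337/9, 704/9, 205/3]
L7 α=3/7: [8912/63, 4058/63, 2773/21]
= [141, 64, 132]


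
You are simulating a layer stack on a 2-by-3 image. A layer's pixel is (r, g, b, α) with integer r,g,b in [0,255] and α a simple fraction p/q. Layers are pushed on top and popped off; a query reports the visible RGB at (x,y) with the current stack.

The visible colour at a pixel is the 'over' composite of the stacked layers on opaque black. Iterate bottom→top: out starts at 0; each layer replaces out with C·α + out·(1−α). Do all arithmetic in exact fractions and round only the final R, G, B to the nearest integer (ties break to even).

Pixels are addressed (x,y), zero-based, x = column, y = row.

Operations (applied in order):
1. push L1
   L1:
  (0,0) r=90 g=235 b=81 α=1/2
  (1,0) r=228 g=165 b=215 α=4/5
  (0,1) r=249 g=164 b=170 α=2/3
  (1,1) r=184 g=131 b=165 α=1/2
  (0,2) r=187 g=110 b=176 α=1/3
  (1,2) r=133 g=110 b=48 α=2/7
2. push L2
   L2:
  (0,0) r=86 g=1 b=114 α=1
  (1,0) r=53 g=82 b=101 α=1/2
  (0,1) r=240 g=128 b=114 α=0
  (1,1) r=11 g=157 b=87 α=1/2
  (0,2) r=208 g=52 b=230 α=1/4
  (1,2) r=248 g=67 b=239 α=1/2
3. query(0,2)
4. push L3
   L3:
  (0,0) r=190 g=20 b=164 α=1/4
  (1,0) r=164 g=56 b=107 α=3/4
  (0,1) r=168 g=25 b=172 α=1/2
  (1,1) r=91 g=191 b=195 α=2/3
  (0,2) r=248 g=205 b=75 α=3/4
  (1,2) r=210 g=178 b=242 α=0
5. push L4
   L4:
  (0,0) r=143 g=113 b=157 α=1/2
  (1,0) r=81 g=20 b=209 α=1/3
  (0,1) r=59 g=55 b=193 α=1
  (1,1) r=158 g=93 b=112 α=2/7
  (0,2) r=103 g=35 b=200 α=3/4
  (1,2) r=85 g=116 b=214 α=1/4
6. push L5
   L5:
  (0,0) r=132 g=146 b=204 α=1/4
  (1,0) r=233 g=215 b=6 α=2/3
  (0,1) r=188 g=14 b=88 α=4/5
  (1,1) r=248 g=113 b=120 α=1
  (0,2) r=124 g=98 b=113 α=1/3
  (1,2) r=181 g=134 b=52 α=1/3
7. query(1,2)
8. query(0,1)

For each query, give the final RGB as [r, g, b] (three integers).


(0,2) stack=L1,L2; from [0,0,0]:
after L1 α=1/3: [187/3, 110/3, 176/3]
after L2 α=1/4: [395/4, 81/2, 203/2]
rounded: [99, 40, 102]

query (1,2) [L1,L2,L3,L4,L5] — begin 0,0,0
L1 α=2/7: [38, 220/7, 96/7]
L2 α=1/2: [143, 689/14, 1769/14]
L3 α=0: [143, 689/14, 1769/14]
L4 α=1/4: [257/2, 3691/56, 8303/56]
L5 α=1/3: [146, 2481/28, 3253/28]
rounded: [146, 89, 116]

at x=0,y=1 over L1,L2,L3,L4,L5:
L1 α=2/3: [166, 328/3, 340/3]
L2 α=0: [166, 328/3, 340/3]
L3 α=1/2: [167, 403/6, 428/3]
L4 α=1: [59, 55, 193]
L5 α=4/5: [811/5, 111/5, 109]
rounded: [162, 22, 109]


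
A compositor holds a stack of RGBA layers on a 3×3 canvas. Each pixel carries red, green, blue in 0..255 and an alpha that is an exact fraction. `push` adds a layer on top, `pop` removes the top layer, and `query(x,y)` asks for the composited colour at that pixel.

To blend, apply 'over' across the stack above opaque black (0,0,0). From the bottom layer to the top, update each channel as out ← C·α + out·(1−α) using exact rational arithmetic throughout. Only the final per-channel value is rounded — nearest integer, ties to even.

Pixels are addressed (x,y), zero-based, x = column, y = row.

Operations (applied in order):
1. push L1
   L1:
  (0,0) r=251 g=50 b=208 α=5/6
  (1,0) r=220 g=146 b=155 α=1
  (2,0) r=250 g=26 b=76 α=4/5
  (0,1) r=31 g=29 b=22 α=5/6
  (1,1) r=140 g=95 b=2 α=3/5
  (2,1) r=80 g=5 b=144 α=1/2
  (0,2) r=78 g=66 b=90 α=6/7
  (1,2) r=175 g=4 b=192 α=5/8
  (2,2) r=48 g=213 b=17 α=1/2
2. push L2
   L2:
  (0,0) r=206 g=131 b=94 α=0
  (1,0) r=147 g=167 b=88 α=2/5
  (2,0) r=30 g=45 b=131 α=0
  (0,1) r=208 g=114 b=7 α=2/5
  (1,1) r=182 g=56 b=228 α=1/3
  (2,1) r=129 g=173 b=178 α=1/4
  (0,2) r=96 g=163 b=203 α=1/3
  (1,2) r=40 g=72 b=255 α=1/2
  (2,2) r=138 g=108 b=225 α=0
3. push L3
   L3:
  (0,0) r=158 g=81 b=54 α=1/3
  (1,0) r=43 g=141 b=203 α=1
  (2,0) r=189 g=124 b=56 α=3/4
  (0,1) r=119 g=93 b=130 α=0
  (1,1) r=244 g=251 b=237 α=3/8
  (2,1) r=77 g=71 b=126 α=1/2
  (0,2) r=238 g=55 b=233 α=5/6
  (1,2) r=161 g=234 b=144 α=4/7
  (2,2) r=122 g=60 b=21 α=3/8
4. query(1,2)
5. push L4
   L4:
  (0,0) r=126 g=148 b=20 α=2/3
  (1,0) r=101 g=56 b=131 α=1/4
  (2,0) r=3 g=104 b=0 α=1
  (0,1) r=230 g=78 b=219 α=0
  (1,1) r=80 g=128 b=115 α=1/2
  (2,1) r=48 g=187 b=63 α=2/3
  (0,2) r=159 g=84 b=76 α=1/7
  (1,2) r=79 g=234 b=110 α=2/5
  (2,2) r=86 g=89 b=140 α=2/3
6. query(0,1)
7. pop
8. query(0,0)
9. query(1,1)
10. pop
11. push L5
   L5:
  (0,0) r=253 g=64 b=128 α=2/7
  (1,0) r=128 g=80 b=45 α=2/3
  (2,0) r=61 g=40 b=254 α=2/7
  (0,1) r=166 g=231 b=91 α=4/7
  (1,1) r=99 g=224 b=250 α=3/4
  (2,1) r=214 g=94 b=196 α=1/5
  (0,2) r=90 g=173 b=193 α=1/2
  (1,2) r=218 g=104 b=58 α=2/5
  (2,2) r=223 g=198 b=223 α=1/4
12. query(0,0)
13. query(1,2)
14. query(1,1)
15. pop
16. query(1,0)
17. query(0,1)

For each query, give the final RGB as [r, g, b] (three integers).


at x=1,y=2 over L1,L2,L3:
after L1 α=5/8: [875/8, 5/2, 120]
after L2 α=1/2: [1195/16, 149/4, 375/2]
after L3 α=4/7: [13889/112, 4191/28, 2277/14]
→ [124, 150, 163]

query (0,1) [L1,L2,L3,L4] — begin 0,0,0
+L1 (α=5/6) → [155/6, 145/6, 55/3]
+L2 (α=2/5) → [987/10, 601/10, 69/5]
+L3 (α=0) → [987/10, 601/10, 69/5]
+L4 (α=0) → [987/10, 601/10, 69/5]
rounded: [99, 60, 14]

query (0,0) [L1,L2,L3] — begin 0,0,0
L1 α=5/6: [1255/6, 125/3, 520/3]
L2 α=0: [1255/6, 125/3, 520/3]
L3 α=1/3: [1729/9, 493/9, 1202/9]
= [192, 55, 134]

at x=1,y=1 over L1,L2,L3:
+L1 (α=3/5) → [84, 57, 6/5]
+L2 (α=1/3) → [350/3, 170/3, 384/5]
+L3 (α=3/8) → [1973/12, 3109/24, 1095/8]
rounded: [164, 130, 137]

(0,0) stack=L1,L2,L5; from [0,0,0]:
L1 α=5/6: [1255/6, 125/3, 520/3]
L2 α=0: [1255/6, 125/3, 520/3]
L5 α=2/7: [9311/42, 1009/21, 3368/21]
rounded: [222, 48, 160]

query (1,2) [L1,L2,L5] — begin 0,0,0
+L1 (α=5/8) → [875/8, 5/2, 120]
+L2 (α=1/2) → [1195/16, 149/4, 375/2]
+L5 (α=2/5) → [10561/80, 1279/20, 1357/10]
rounded: [132, 64, 136]

(1,1) stack=L1,L2,L5; from [0,0,0]:
after L1 α=3/5: [84, 57, 6/5]
after L2 α=1/3: [350/3, 170/3, 384/5]
after L5 α=3/4: [1241/12, 1093/6, 2067/10]
= [103, 182, 207]

at x=1,y=0 over L1,L2:
L1 α=1: [220, 146, 155]
L2 α=2/5: [954/5, 772/5, 641/5]
→ [191, 154, 128]

query (0,1) [L1,L2] — begin 0,0,0
L1 α=5/6: [155/6, 145/6, 55/3]
L2 α=2/5: [987/10, 601/10, 69/5]
rounded: [99, 60, 14]


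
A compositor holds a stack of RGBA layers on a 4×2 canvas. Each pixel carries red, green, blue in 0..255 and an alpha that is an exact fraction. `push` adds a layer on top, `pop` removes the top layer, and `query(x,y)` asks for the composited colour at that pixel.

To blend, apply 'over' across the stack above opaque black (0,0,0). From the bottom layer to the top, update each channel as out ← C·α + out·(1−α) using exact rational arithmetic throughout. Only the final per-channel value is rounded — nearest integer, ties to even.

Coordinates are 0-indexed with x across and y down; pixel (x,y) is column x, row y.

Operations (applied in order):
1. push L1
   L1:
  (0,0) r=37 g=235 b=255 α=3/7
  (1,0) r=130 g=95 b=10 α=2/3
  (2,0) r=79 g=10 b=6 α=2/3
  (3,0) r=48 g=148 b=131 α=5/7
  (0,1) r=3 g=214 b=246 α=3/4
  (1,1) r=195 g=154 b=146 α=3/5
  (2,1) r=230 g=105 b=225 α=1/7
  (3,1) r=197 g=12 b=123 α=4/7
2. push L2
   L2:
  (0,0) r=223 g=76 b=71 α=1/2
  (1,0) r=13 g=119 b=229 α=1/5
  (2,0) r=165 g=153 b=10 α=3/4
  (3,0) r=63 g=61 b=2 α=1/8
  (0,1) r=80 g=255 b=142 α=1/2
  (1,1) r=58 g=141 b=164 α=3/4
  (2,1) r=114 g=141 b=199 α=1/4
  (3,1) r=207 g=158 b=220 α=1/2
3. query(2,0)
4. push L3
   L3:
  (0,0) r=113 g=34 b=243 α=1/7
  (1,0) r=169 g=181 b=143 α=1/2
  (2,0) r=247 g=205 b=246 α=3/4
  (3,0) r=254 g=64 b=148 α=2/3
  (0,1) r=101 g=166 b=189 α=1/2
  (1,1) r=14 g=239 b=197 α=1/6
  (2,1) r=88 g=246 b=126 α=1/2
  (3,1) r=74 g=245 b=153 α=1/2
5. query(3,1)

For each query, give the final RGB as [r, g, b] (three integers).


at x=2,y=0 over L1,L2:
after L1 α=2/3: [158/3, 20/3, 4]
after L2 α=3/4: [1643/12, 1397/12, 17/2]
= [137, 116, 8]

(3,1) stack=L1,L2,L3; from [0,0,0]:
+L1 (α=4/7) → [788/7, 48/7, 492/7]
+L2 (α=1/2) → [2237/14, 577/7, 1016/7]
+L3 (α=1/2) → [3273/28, 1146/7, 2087/14]
rounded: [117, 164, 149]


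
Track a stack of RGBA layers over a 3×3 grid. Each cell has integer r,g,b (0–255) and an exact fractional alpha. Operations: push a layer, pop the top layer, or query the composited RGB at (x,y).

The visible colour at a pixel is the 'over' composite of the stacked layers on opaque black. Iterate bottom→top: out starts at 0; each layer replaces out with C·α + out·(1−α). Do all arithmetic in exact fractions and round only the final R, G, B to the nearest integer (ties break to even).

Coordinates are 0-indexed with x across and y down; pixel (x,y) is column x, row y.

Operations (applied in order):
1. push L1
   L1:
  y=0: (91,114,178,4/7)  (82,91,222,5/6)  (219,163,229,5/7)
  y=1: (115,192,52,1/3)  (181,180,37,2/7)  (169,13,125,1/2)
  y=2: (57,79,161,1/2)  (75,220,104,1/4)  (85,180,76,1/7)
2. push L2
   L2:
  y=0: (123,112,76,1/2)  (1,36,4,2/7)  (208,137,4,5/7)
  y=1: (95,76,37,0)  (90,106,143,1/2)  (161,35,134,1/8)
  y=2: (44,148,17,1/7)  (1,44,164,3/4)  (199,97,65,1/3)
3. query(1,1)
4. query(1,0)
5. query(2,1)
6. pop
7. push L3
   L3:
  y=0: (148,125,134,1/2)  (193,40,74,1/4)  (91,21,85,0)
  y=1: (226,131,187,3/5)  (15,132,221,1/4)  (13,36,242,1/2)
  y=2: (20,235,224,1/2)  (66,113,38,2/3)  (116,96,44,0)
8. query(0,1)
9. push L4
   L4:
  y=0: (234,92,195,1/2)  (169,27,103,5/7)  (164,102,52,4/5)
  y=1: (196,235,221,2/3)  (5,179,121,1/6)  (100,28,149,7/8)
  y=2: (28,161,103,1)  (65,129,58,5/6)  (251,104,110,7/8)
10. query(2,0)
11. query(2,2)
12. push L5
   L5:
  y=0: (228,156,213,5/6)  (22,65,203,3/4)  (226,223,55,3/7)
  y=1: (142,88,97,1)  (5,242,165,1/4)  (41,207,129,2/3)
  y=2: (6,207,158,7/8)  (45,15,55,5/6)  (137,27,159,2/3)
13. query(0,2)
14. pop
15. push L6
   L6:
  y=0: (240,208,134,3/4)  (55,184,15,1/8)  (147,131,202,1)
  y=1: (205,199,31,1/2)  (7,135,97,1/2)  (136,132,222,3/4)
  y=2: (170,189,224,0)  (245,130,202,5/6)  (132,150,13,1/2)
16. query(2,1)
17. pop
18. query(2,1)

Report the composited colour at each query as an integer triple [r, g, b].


(1,1) stack=L1,L2; from [0,0,0]:
+L1 (α=2/7) → [362/7, 360/7, 74/7]
+L2 (α=1/2) → [496/7, 551/7, 1075/14]
rounded: [71, 79, 77]

at x=1,y=0 over L1,L2:
after L1 α=5/6: [205/3, 455/6, 185]
after L2 α=2/7: [1031/21, 2707/42, 933/7]
rounded: [49, 64, 133]

(2,1) stack=L1,L2; from [0,0,0]:
L1 α=1/2: [169/2, 13/2, 125/2]
L2 α=1/8: [1505/16, 161/16, 1143/16]
→ [94, 10, 71]

(0,1) stack=L1,L3; from [0,0,0]:
after L1 α=1/3: [115/3, 64, 52/3]
after L3 α=3/5: [2264/15, 521/5, 1787/15]
→ [151, 104, 119]

at x=2,y=0 over L1,L3,L4:
+L1 (α=5/7) → [1095/7, 815/7, 1145/7]
+L3 (α=0) → [1095/7, 815/7, 1145/7]
+L4 (α=4/5) → [5687/35, 3671/35, 2601/35]
= [162, 105, 74]

(2,2) stack=L1,L3,L4; from [0,0,0]:
after L1 α=1/7: [85/7, 180/7, 76/7]
after L3 α=0: [85/7, 180/7, 76/7]
after L4 α=7/8: [1548/7, 1319/14, 2733/28]
rounded: [221, 94, 98]

at x=0,y=2 over L1,L3,L4,L5:
after L1 α=1/2: [57/2, 79/2, 161/2]
after L3 α=1/2: [97/4, 549/4, 609/4]
after L4 α=1: [28, 161, 103]
after L5 α=7/8: [35/4, 805/4, 1209/8]
→ [9, 201, 151]

query (2,1) [L1,L3,L4,L6] — begin 0,0,0
after L1 α=1/2: [169/2, 13/2, 125/2]
after L3 α=1/2: [195/4, 85/4, 609/4]
after L4 α=7/8: [2995/32, 869/32, 4781/32]
after L6 α=3/4: [16051/128, 13541/128, 26093/128]
rounded: [125, 106, 204]

at x=2,y=1 over L1,L3,L4:
after L1 α=1/2: [169/2, 13/2, 125/2]
after L3 α=1/2: [195/4, 85/4, 609/4]
after L4 α=7/8: [2995/32, 869/32, 4781/32]
rounded: [94, 27, 149]


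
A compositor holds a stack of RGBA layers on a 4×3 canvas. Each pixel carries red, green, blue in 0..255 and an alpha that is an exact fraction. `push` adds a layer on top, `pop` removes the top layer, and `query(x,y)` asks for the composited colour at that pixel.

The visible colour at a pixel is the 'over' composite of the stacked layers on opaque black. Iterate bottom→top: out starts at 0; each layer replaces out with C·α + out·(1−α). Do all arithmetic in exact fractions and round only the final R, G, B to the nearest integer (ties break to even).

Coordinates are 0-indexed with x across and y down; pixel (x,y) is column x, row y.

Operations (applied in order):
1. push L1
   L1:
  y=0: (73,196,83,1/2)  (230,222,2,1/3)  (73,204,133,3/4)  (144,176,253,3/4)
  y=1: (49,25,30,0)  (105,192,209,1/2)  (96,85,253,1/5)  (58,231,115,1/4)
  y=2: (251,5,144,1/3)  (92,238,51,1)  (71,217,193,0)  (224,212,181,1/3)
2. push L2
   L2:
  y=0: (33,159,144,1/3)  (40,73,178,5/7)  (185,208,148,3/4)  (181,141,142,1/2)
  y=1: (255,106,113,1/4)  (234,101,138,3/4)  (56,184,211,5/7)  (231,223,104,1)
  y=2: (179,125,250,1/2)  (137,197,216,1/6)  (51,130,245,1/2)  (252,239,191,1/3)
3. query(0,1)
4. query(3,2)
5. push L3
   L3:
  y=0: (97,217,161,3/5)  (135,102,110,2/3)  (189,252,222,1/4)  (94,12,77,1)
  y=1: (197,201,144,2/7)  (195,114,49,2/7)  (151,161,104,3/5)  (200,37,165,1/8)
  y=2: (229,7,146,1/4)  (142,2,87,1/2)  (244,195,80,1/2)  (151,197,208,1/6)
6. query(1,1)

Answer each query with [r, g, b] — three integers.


query (0,1) [L1,L2] — begin 0,0,0
after L1 α=0: [0, 0, 0]
after L2 α=1/4: [255/4, 53/2, 113/4]
= [64, 26, 28]

query (3,2) [L1,L2] — begin 0,0,0
after L1 α=1/3: [224/3, 212/3, 181/3]
after L2 α=1/3: [1204/9, 1141/9, 935/9]
rounded: [134, 127, 104]

(1,1) stack=L1,L2,L3; from [0,0,0]:
after L1 α=1/2: [105/2, 96, 209/2]
after L2 α=3/4: [1509/8, 399/4, 1037/8]
after L3 α=2/7: [10665/56, 2907/28, 5969/56]
rounded: [190, 104, 107]


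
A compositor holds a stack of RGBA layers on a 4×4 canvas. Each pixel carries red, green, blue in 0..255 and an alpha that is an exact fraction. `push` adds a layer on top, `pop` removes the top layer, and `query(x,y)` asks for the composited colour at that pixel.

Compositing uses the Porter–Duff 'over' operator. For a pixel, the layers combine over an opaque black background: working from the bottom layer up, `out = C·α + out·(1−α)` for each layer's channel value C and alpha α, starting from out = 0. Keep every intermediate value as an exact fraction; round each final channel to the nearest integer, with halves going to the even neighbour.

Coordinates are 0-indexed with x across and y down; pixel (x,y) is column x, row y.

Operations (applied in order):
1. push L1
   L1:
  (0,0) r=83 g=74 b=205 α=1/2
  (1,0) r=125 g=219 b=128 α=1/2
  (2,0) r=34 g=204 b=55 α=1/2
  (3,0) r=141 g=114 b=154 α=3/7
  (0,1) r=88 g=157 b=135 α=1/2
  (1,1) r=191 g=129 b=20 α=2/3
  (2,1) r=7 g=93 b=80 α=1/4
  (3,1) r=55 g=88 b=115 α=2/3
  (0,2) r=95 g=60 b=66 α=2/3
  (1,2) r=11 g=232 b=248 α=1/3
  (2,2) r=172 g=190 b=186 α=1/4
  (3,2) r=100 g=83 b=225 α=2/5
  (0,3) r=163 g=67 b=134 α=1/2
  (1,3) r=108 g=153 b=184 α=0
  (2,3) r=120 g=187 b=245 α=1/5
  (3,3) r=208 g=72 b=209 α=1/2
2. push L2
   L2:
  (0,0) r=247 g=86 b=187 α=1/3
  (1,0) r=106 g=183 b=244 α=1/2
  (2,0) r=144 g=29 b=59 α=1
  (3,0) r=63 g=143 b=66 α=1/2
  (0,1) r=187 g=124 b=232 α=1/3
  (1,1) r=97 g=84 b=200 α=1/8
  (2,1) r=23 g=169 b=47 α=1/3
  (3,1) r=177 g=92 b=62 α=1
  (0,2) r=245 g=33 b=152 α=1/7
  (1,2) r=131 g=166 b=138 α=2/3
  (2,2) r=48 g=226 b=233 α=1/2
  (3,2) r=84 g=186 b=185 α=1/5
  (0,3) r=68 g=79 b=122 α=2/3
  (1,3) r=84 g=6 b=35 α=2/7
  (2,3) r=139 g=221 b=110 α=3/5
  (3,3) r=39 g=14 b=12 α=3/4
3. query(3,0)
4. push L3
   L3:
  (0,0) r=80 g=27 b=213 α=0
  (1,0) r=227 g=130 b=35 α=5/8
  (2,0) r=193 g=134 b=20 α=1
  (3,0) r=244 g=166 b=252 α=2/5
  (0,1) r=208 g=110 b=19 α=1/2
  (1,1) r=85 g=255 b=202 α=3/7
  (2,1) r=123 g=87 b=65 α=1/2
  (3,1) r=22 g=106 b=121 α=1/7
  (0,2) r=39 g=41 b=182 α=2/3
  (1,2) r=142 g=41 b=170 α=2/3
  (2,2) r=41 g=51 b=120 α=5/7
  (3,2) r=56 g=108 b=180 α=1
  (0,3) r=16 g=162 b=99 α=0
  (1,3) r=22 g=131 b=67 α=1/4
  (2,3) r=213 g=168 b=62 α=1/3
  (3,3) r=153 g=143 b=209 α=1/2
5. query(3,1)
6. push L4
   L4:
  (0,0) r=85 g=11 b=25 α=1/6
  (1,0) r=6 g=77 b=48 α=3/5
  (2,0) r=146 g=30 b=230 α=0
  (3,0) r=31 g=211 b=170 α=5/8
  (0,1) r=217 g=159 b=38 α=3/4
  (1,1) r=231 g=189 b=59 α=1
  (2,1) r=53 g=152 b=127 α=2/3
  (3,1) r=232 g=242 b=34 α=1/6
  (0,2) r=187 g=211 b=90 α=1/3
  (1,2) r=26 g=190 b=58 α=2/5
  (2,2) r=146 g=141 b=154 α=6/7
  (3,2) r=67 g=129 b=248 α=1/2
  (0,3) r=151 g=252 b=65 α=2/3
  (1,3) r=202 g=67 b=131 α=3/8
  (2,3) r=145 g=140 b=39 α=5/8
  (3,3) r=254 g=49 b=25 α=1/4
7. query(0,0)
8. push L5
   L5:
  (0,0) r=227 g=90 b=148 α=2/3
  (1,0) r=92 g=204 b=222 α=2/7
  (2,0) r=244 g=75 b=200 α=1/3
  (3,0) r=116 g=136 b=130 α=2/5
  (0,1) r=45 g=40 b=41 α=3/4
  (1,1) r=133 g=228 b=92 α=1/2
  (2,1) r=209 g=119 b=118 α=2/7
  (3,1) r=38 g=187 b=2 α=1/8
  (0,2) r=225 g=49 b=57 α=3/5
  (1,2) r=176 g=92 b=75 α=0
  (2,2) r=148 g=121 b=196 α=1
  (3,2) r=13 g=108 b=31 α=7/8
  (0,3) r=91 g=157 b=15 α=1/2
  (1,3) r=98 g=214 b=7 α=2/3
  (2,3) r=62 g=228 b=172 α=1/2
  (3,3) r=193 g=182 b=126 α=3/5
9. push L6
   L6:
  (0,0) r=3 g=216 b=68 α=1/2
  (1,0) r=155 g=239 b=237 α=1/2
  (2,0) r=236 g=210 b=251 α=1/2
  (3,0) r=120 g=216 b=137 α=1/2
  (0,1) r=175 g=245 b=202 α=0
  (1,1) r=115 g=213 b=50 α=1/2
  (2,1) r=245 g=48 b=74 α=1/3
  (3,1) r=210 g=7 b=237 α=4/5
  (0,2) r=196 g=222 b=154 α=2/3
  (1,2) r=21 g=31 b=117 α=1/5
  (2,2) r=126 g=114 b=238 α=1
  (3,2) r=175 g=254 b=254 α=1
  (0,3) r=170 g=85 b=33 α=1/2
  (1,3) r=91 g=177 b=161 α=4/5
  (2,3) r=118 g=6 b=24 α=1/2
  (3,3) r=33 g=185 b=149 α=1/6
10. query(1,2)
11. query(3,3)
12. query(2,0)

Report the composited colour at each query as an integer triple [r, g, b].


(3,0) stack=L1,L2; from [0,0,0]:
+L1 (α=3/7) → [423/7, 342/7, 66]
+L2 (α=1/2) → [432/7, 1343/14, 66]
= [62, 96, 66]

query (3,1) [L1,L2,L3] — begin 0,0,0
+L1 (α=2/3) → [110/3, 176/3, 230/3]
+L2 (α=1) → [177, 92, 62]
+L3 (α=1/7) → [1084/7, 94, 493/7]
= [155, 94, 70]

at x=0,y=0 over L1,L2,L3,L4:
L1 α=1/2: [83/2, 37, 205/2]
L2 α=1/3: [110, 160/3, 392/3]
L3 α=0: [110, 160/3, 392/3]
L4 α=1/6: [635/6, 833/18, 2035/18]
rounded: [106, 46, 113]

at x=1,y=2 over L1,L2,L3,L4,L5,L6:
L1 α=1/3: [11/3, 232/3, 248/3]
L2 α=2/3: [797/9, 1228/9, 1076/9]
L3 α=2/3: [3353/27, 1966/27, 4136/27]
L4 α=2/5: [3821/45, 5386/45, 1036/9]
L5 α=0: [3821/45, 5386/45, 1036/9]
L6 α=1/5: [16229/225, 22939/225, 5197/45]
rounded: [72, 102, 115]

(3,3) stack=L1,L2,L3,L4,L5,L6; from [0,0,0]:
+L1 (α=1/2) → [104, 36, 209/2]
+L2 (α=3/4) → [221/4, 39/2, 281/8]
+L3 (α=1/2) → [833/8, 325/4, 1953/16]
+L4 (α=1/4) → [4531/32, 1171/16, 6259/64]
+L5 (α=3/5) → [2759/16, 5539/40, 3671/32]
+L6 (α=1/6) → [14323/96, 7019/48, 23123/192]
→ [149, 146, 120]

query (2,0) [L1,L2,L3,L4,L5,L6] — begin 0,0,0
L1 α=1/2: [17, 102, 55/2]
L2 α=1: [144, 29, 59]
L3 α=1: [193, 134, 20]
L4 α=0: [193, 134, 20]
L5 α=1/3: [210, 343/3, 80]
L6 α=1/2: [223, 973/6, 331/2]
= [223, 162, 166]


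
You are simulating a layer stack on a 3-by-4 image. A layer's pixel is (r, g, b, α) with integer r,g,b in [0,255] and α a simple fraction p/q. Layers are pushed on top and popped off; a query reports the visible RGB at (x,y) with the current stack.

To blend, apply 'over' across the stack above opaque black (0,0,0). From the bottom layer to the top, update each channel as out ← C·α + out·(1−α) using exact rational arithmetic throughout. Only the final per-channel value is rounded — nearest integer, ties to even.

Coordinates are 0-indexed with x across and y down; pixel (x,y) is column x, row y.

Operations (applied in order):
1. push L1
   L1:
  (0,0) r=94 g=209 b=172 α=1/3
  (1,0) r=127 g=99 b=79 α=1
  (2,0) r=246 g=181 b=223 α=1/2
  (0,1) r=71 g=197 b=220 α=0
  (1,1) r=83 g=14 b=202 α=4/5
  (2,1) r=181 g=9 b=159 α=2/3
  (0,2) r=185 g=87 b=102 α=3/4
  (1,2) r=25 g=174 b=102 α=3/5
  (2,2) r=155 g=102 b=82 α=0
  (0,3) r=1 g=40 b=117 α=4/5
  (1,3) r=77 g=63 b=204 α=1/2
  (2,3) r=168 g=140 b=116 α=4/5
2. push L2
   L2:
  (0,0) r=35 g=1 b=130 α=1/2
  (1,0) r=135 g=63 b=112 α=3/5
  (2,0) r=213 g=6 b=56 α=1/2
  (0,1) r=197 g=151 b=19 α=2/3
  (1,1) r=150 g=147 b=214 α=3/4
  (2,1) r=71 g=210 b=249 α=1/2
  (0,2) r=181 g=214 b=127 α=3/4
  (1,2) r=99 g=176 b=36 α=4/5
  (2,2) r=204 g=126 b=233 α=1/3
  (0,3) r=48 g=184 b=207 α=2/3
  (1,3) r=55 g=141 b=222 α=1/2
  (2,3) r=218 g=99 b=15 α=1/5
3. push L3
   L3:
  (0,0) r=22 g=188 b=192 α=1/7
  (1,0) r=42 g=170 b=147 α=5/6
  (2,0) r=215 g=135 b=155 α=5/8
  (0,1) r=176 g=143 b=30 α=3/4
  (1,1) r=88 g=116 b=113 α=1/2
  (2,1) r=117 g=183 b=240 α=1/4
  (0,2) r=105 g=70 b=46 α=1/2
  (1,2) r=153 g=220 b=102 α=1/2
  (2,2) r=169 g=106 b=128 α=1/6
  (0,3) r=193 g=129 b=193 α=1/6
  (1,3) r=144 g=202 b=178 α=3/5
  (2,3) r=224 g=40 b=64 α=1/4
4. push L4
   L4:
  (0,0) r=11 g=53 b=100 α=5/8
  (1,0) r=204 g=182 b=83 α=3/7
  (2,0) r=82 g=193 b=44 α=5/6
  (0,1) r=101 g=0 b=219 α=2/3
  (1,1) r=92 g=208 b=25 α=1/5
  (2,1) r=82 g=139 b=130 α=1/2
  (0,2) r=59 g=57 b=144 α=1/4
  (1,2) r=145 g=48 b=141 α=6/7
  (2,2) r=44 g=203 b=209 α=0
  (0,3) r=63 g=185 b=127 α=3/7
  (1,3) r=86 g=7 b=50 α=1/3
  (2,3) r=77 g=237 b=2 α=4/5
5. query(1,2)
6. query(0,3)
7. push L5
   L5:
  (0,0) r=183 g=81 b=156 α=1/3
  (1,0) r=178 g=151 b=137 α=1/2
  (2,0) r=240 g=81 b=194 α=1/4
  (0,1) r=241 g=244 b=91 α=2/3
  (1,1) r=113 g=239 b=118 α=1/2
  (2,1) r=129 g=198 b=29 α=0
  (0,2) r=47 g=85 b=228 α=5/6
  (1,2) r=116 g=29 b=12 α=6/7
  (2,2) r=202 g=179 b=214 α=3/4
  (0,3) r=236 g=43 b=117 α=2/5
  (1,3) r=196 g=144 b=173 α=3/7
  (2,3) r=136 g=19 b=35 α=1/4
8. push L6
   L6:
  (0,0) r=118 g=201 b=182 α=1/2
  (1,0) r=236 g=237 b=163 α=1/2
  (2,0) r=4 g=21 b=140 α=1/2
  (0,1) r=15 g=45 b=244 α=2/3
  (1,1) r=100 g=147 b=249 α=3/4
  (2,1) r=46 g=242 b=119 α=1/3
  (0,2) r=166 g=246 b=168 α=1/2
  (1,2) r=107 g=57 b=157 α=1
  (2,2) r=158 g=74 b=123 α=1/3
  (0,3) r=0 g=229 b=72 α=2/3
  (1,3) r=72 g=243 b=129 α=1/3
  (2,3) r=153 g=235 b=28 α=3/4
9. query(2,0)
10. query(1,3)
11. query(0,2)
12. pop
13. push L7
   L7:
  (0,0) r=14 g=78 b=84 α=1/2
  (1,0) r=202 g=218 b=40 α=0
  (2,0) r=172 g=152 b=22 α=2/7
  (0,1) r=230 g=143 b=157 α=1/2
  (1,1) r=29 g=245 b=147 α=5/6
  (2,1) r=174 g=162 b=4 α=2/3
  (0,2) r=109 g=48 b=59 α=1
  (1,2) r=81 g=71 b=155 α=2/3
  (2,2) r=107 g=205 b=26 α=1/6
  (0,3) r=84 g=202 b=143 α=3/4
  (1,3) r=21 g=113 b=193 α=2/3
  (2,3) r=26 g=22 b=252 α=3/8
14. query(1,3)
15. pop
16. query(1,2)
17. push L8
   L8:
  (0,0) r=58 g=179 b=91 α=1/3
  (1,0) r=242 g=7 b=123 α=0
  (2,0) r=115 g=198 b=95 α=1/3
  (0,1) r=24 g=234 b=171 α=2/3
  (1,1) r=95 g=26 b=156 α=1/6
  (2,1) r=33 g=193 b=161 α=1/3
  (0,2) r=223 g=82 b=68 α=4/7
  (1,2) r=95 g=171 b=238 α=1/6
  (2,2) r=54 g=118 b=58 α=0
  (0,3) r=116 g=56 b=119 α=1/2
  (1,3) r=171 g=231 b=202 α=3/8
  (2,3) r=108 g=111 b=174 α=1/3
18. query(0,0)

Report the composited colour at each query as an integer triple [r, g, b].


query (1,2) [L1,L2,L3,L4] — begin 0,0,0
after L1 α=3/5: [15, 522/5, 306/5]
after L2 α=4/5: [411/5, 4042/25, 1026/25]
after L3 α=1/2: [588/5, 4771/25, 1788/25]
after L4 α=6/7: [4938/35, 11971/175, 22938/175]
= [141, 68, 131]

query (0,3) [L1,L2,L3,L4] — begin 0,0,0
+L1 (α=4/5) → [4/5, 32, 468/5]
+L2 (α=2/3) → [484/15, 400/3, 846/5]
+L3 (α=1/6) → [1063/18, 2387/18, 1039/6]
+L4 (α=3/7) → [3827/63, 9769/63, 3221/21]
→ [61, 155, 153]

query (2,0) [L1,L2,L3,L4,L5,L6] — begin 0,0,0
L1 α=1/2: [123, 181/2, 223/2]
L2 α=1/2: [168, 193/4, 335/4]
L3 α=5/8: [1579/8, 3279/32, 4105/32]
L4 α=5/6: [4859/48, 34159/192, 3715/64]
L5 α=1/4: [8699/64, 39343/256, 23561/256]
L6 α=1/2: [8955/128, 44719/512, 59401/512]
→ [70, 87, 116]

(1,3) stack=L1,L2,L3,L4,L5,L6; from [0,0,0]:
L1 α=1/2: [77/2, 63/2, 102]
L2 α=1/2: [187/4, 345/4, 162]
L3 α=3/5: [1051/10, 1557/10, 858/5]
L4 α=1/3: [1481/15, 1592/15, 1966/15]
L5 α=3/7: [14744/105, 12848/105, 15649/105]
L6 α=1/3: [37048/315, 51211/315, 44843/315]
→ [118, 163, 142]

query (0,2) [L1,L2,L3,L4,L5,L6] — begin 0,0,0
+L1 (α=3/4) → [555/4, 261/4, 153/2]
+L2 (α=3/4) → [2727/16, 2829/16, 915/8]
+L3 (α=1/2) → [4407/32, 3949/32, 1283/16]
+L4 (α=1/4) → [15109/128, 13671/128, 6153/64]
+L5 (α=5/6) → [15063/256, 68071/768, 26371/128]
+L6 (α=1/2) → [57559/512, 256999/1536, 47875/256]
= [112, 167, 187]

(1,3) stack=L1,L2,L3,L4,L5,L7; from [0,0,0]:
after L1 α=1/2: [77/2, 63/2, 102]
after L2 α=1/2: [187/4, 345/4, 162]
after L3 α=3/5: [1051/10, 1557/10, 858/5]
after L4 α=1/3: [1481/15, 1592/15, 1966/15]
after L5 α=3/7: [14744/105, 12848/105, 15649/105]
after L7 α=2/3: [19154/315, 36578/315, 56179/315]
rounded: [61, 116, 178]

(1,2) stack=L1,L2,L3,L4,L5; from [0,0,0]:
after L1 α=3/5: [15, 522/5, 306/5]
after L2 α=4/5: [411/5, 4042/25, 1026/25]
after L3 α=1/2: [588/5, 4771/25, 1788/25]
after L4 α=6/7: [4938/35, 11971/175, 22938/175]
after L5 α=6/7: [29298/245, 42421/1225, 35538/1225]
= [120, 35, 29]

at x=0,y=0 over L1,L2,L3,L4,L5,L8:
+L1 (α=1/3) → [94/3, 209/3, 172/3]
+L2 (α=1/2) → [199/6, 106/3, 281/3]
+L3 (α=1/7) → [221/7, 400/7, 754/7]
+L4 (α=5/8) → [131/7, 3055/56, 2881/28]
+L5 (α=1/3) → [1543/21, 5323/84, 5065/42]
+L8 (α=1/3) → [4304/63, 12841/126, 6976/63]
rounded: [68, 102, 111]
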